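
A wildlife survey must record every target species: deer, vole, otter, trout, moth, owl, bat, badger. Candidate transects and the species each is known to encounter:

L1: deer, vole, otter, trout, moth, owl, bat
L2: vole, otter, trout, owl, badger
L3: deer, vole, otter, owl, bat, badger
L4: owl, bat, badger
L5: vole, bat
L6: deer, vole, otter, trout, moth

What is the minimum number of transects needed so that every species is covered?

L1, L2 together cover {deer, vole, otter, trout, moth, owl, bat, badger} — every species.
No single transect contains all 8 species, so 2 is optimal.

2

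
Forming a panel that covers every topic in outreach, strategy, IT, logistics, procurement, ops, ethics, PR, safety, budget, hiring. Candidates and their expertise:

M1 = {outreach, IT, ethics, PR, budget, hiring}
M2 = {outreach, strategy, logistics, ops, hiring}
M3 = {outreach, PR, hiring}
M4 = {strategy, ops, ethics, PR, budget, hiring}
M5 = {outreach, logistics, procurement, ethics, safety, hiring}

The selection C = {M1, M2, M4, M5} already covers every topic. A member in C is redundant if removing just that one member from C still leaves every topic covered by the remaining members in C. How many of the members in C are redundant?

2

Drop M1: IT uncovered — not redundant.
Drop M2: the rest still cover every topic — redundant.
Drop M4: the rest still cover every topic — redundant.
Drop M5: procurement, safety uncovered — not redundant.
2 redundant: M2, M4.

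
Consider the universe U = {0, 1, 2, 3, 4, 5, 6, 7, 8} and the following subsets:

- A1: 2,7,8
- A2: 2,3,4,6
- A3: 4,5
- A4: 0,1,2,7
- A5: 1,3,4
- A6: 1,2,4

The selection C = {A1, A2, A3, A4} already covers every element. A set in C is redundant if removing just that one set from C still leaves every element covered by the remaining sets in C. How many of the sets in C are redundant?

0

Drop A1: 8 uncovered — not redundant.
Drop A2: 3, 6 uncovered — not redundant.
Drop A3: 5 uncovered — not redundant.
Drop A4: 0, 1 uncovered — not redundant.
None of the sets in C is redundant.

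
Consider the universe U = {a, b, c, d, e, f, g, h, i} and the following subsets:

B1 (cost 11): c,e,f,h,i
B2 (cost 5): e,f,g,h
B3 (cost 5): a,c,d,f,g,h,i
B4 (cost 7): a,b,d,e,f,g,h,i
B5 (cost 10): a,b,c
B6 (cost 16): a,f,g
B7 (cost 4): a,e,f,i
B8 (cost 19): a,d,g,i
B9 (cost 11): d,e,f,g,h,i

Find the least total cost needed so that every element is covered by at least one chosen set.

12

B3, B4 cover every element at cost 5 + 7 = 12.
Any cover uses at least 2 sets; among all covering selections none totals below 12.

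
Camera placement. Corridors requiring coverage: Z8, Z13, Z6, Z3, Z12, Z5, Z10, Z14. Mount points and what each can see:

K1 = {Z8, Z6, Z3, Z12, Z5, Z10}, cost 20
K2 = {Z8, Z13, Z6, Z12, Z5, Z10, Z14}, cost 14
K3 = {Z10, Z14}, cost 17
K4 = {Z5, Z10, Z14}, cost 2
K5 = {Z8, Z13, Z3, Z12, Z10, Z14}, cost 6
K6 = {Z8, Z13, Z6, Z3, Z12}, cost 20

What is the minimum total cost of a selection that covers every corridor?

20

K2, K5 cover every corridor at cost 14 + 6 = 20.
Any cover uses at least 2 camera mounts; among all covering selections none totals below 20.
Greedy by coverage-per-cost would pick K4, K5, K2 for 22 — worse than the optimum 20.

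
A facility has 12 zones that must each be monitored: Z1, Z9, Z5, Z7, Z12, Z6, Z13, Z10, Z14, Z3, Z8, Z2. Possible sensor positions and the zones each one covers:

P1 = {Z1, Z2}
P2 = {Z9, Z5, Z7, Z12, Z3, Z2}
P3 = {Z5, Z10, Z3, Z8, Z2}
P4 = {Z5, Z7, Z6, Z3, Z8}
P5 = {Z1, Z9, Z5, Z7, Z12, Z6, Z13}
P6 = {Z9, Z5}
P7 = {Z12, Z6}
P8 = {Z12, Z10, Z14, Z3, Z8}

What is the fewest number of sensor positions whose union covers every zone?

P1, P5, P8 together cover {Z1, Z9, Z5, Z7, Z12, Z6, Z13, Z10, Z14, Z3, Z8, Z2} — every zone.
No 2 of the 8 sensor positions cover everything (all 28 pairs fall short), so 3 is minimum.

3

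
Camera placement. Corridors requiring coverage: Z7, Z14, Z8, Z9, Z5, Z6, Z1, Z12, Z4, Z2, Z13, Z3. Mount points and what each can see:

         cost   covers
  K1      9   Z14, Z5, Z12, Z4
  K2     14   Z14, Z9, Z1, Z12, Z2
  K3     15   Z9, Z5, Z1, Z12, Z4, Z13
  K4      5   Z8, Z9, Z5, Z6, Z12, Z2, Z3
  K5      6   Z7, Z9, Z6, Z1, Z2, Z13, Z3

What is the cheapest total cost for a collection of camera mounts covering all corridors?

20

K1, K4, K5 cover every corridor at cost 9 + 5 + 6 = 20.
Any cover uses at least 3 camera mounts; among all covering selections none totals below 20.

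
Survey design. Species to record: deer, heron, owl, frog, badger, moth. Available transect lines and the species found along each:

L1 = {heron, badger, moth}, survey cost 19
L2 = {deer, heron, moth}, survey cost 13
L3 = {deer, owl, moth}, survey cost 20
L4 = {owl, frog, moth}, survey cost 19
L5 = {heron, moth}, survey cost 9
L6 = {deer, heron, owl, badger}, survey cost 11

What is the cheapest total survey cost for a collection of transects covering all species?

L4, L6 cover every species at survey cost 19 + 11 = 30.
Any cover uses at least 2 transects; among all covering selections none totals below 30.
Greedy by coverage-per-survey cost would pick L6, L5, L4 for 39 — worse than the optimum 30.

30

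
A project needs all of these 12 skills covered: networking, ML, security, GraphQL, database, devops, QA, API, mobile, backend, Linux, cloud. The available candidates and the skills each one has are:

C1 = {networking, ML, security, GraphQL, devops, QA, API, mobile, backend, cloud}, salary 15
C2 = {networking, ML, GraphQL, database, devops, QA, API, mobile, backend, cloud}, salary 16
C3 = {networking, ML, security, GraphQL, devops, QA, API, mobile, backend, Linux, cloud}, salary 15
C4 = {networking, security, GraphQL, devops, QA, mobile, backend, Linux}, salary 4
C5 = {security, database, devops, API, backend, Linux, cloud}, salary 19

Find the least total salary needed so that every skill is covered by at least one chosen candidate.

20

C2, C4 cover every skill at salary 16 + 4 = 20.
Any cover uses at least 2 candidates; among all covering selections none totals below 20.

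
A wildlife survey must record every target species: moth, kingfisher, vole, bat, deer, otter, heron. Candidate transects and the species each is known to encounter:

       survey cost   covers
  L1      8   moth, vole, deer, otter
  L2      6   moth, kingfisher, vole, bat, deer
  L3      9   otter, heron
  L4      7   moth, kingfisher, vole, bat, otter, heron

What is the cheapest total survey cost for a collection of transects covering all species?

L2, L4 cover every species at survey cost 6 + 7 = 13.
Any cover uses at least 2 transects; among all covering selections none totals below 13.

13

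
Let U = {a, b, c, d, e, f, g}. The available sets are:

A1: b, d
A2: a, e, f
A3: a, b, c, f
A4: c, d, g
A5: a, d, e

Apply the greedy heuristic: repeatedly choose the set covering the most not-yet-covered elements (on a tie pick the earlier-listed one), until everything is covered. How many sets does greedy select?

Pick 1: A3 covers 4 new elements (a, b, c, f).
Pick 2: A4 covers 2 new elements (d, g).
Pick 3: A2 covers 1 new elements (e).
Greedy uses 3 sets.

3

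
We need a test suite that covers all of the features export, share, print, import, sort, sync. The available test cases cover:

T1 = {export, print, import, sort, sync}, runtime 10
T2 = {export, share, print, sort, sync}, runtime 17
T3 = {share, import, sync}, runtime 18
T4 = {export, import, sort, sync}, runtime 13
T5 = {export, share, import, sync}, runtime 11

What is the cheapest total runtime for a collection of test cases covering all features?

21

T1, T5 cover every feature at runtime 10 + 11 = 21.
Any cover uses at least 2 test cases; among all covering selections none totals below 21.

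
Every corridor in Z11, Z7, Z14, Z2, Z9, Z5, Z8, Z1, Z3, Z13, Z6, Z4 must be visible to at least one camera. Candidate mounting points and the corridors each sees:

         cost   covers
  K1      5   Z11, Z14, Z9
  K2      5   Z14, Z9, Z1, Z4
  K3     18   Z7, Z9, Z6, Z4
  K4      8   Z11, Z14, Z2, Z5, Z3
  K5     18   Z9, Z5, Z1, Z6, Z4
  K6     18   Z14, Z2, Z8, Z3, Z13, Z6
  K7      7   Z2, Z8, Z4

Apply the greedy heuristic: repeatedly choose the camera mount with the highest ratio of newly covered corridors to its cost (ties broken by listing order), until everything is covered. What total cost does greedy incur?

Pick 1: K2 adds 4 new (Z14, Z9, Z1, Z4) at cost 5 (ratio 4/5).
Pick 2: K4 adds 4 new (Z11, Z2, Z5, Z3) at cost 8 (ratio 4/8).
Pick 3: K6 adds 3 new (Z8, Z13, Z6) at cost 18 (ratio 3/18).
Pick 4: K3 adds 1 new (Z7) at cost 18 (ratio 1/18).
Greedy total cost: 5 + 8 + 18 + 18 = 49.

49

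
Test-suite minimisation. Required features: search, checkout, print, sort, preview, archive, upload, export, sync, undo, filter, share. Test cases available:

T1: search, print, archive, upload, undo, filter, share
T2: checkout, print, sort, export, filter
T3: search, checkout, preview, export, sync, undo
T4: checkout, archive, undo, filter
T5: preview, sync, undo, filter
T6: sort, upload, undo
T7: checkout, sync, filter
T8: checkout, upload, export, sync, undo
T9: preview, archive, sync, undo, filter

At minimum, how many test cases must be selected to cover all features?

T1, T2, T3 together cover {search, checkout, print, sort, preview, archive, upload, export, sync, undo, filter, share} — every feature.
No 2 of the 9 test cases cover everything (all 36 pairs fall short), so 3 is minimum.

3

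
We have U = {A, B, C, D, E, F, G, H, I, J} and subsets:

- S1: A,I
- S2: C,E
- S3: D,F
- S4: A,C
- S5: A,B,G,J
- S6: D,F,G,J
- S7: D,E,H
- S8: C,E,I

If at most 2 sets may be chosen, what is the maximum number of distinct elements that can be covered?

Choosing S5, S7 covers {A, B, D, E, G, H, J} — 7 elements.
No choice of 2 sets does better; here C, F, I are left uncovered.

7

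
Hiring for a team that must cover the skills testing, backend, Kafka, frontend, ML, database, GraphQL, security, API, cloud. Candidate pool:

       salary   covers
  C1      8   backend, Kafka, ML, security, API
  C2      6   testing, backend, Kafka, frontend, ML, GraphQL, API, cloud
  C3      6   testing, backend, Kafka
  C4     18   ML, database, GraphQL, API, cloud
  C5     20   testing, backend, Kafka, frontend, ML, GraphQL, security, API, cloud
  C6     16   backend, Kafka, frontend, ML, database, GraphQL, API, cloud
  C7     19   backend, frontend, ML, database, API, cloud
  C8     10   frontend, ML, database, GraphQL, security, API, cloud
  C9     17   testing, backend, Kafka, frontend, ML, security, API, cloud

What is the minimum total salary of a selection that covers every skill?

16

C2, C8 cover every skill at salary 6 + 10 = 16.
Any cover uses at least 2 candidates; among all covering selections none totals below 16.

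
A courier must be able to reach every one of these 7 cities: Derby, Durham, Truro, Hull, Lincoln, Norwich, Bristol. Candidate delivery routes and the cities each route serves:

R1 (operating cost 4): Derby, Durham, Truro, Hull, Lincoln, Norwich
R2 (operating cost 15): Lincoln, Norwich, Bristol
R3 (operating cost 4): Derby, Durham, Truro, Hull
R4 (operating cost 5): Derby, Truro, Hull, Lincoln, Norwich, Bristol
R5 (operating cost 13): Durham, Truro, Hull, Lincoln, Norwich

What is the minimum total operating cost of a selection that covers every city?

9

R1, R4 cover every city at operating cost 4 + 5 = 9.
Any cover uses at least 2 routes; among all covering selections none totals below 9.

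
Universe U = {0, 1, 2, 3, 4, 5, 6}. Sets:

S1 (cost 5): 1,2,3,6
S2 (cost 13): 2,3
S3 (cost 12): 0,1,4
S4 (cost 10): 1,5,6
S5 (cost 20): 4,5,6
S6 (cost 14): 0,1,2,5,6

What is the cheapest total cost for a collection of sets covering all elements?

27

S1, S3, S4 cover every element at cost 5 + 12 + 10 = 27.
Any cover uses at least 3 sets; among all covering selections none totals below 27.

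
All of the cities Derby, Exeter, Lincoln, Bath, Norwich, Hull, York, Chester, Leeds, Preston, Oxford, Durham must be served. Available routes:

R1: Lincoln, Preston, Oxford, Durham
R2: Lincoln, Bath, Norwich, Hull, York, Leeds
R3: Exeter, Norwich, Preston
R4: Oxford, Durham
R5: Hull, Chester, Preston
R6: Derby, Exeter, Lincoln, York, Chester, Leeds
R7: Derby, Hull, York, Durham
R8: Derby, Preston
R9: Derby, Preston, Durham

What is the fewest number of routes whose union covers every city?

R1, R2, R6 together cover {Derby, Exeter, Lincoln, Bath, Norwich, Hull, York, Chester, Leeds, Preston, Oxford, Durham} — every city.
No 2 of the 9 routes cover everything (all 36 pairs fall short), so 3 is minimum.

3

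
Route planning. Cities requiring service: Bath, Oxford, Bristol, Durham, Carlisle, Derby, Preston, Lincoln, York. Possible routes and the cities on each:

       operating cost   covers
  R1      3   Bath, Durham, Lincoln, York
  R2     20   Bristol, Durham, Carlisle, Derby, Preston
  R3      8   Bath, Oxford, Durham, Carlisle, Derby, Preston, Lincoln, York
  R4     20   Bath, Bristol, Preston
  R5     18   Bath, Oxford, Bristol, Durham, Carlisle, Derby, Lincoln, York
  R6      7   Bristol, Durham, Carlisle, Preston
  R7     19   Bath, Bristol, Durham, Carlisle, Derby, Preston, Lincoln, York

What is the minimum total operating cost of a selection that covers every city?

R3, R6 cover every city at operating cost 8 + 7 = 15.
Any cover uses at least 2 routes; among all covering selections none totals below 15.

15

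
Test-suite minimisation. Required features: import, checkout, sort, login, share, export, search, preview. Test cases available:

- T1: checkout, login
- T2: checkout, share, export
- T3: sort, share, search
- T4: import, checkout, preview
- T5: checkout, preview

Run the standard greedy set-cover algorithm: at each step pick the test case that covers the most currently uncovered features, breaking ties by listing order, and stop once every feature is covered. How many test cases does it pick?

Pick 1: T2 covers 3 new features (checkout, share, export).
Pick 2: T3 covers 2 new features (sort, search).
Pick 3: T4 covers 2 new features (import, preview).
Pick 4: T1 covers 1 new features (login).
Greedy uses 4 test cases.

4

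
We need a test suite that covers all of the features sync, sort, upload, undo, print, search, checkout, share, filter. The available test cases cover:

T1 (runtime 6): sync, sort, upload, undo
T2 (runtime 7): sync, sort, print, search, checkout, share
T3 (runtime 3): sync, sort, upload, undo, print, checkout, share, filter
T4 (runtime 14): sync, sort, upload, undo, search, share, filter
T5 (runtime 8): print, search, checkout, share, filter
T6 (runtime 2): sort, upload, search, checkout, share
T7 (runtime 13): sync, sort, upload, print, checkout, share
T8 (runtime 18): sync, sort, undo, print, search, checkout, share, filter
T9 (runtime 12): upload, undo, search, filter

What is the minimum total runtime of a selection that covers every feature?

T3, T6 cover every feature at runtime 3 + 2 = 5.
Any cover uses at least 2 test cases; among all covering selections none totals below 5.

5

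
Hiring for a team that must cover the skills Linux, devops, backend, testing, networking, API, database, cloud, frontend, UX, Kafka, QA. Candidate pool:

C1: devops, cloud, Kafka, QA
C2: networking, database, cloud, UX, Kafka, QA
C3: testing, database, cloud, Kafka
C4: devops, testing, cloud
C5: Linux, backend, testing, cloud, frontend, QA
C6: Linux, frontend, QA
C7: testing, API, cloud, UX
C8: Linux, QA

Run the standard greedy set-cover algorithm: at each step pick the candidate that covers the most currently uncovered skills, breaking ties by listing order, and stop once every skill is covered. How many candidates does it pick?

Pick 1: C2 covers 6 new skills (networking, database, cloud, UX, Kafka, QA).
Pick 2: C5 covers 4 new skills (Linux, backend, testing, frontend).
Pick 3: C1 covers 1 new skills (devops).
Pick 4: C7 covers 1 new skills (API).
Greedy uses 4 candidates.

4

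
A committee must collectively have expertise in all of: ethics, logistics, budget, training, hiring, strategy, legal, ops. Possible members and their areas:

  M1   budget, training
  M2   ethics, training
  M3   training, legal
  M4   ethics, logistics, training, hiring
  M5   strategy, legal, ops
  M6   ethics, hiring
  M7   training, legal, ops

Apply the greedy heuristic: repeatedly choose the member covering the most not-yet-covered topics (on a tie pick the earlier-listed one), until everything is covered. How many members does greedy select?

3

Pick 1: M4 covers 4 new topics (ethics, logistics, training, hiring).
Pick 2: M5 covers 3 new topics (strategy, legal, ops).
Pick 3: M1 covers 1 new topics (budget).
Greedy uses 3 members.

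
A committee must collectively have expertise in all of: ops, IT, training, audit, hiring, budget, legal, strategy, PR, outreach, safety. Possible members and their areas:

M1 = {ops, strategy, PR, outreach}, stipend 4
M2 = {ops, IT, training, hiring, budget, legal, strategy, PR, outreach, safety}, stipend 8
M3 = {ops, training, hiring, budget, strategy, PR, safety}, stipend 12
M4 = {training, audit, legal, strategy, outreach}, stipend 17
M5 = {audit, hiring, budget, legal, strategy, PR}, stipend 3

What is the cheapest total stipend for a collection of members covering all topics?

M2, M5 cover every topic at stipend 8 + 3 = 11.
Any cover uses at least 2 members; among all covering selections none totals below 11.

11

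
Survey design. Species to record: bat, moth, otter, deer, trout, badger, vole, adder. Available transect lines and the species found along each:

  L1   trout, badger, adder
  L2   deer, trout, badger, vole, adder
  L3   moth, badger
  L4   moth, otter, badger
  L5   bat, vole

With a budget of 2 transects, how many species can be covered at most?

Choosing L2, L4 covers {moth, otter, deer, trout, badger, vole, adder} — 7 species.
No choice of 2 transects does better; here bat is left uncovered.

7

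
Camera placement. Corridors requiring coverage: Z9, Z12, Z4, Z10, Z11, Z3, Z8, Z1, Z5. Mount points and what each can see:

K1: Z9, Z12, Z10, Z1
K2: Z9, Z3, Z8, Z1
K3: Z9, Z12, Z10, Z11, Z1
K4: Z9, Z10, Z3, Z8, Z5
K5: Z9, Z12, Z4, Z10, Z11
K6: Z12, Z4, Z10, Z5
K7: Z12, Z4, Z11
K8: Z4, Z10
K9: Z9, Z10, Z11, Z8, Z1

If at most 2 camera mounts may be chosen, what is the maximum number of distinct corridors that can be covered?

Choosing K2, K5 covers {Z9, Z12, Z4, Z10, Z11, Z3, Z8, Z1} — 8 corridors.
No choice of 2 camera mounts does better; here Z5 is left uncovered.

8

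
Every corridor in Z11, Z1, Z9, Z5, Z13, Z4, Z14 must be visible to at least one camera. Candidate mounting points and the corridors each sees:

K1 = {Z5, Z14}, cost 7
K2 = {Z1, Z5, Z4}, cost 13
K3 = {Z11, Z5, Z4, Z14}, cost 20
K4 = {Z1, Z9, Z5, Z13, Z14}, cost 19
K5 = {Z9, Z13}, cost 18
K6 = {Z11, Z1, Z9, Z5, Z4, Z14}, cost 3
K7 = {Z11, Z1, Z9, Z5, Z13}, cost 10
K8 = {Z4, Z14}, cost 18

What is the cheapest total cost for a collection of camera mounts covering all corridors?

K6, K7 cover every corridor at cost 3 + 10 = 13.
Any cover uses at least 2 camera mounts; among all covering selections none totals below 13.

13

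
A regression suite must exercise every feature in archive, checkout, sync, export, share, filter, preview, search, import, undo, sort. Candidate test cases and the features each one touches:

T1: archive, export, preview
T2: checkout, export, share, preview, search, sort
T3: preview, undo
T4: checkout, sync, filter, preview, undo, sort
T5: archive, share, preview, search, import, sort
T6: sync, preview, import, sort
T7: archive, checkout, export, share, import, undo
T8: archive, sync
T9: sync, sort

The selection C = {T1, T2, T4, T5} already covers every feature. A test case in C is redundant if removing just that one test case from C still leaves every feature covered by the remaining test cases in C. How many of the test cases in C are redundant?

2

Drop T1: the rest still cover every feature — redundant.
Drop T2: the rest still cover every feature — redundant.
Drop T4: sync, filter, undo uncovered — not redundant.
Drop T5: import uncovered — not redundant.
2 redundant: T1, T2.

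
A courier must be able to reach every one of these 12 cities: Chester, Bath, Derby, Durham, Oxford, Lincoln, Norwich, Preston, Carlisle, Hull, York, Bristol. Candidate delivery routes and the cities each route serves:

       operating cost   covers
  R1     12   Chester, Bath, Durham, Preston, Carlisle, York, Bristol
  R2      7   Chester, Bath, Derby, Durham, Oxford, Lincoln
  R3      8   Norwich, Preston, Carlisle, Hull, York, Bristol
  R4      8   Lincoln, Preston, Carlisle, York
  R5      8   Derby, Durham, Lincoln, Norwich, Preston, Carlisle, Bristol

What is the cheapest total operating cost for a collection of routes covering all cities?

15

R2, R3 cover every city at operating cost 7 + 8 = 15.
Any cover uses at least 2 routes; among all covering selections none totals below 15.
Greedy by coverage-per-operating cost would pick R5, R2, R3 for 23 — worse than the optimum 15.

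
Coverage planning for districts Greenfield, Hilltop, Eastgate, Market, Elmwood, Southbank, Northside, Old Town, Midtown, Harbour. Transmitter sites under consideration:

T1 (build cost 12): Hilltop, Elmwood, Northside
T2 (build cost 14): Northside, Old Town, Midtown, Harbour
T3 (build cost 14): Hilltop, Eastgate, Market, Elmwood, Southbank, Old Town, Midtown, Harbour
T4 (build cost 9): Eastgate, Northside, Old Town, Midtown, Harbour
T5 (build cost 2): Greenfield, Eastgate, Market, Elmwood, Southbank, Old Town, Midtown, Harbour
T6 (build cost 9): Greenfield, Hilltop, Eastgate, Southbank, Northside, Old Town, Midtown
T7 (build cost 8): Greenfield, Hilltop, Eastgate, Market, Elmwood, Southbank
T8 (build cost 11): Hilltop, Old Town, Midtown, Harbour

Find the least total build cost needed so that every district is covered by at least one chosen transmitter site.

T5, T6 cover every district at build cost 2 + 9 = 11.
Any cover uses at least 2 transmitter sites; among all covering selections none totals below 11.

11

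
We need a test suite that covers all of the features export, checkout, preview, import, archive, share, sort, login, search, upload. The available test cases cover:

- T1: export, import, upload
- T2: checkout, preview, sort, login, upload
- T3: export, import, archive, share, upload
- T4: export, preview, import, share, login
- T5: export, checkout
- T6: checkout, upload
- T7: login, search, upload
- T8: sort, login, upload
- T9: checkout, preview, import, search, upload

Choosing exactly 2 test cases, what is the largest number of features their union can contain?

9

Choosing T2, T3 covers {export, checkout, preview, import, archive, share, sort, login, upload} — 9 features.
No choice of 2 test cases does better; here search is left uncovered.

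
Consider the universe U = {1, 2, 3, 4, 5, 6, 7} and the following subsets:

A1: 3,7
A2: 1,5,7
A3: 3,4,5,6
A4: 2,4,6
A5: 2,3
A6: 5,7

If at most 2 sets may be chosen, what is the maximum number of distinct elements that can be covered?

Choosing A2, A3 covers {1, 3, 4, 5, 6, 7} — 6 elements.
No choice of 2 sets does better; here 2 is left uncovered.

6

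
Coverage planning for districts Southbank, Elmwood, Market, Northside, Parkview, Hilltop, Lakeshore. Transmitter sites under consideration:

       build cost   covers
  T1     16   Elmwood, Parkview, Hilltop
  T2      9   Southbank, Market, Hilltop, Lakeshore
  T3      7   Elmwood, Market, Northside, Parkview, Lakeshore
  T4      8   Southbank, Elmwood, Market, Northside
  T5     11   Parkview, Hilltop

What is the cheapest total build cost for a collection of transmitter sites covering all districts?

16

T2, T3 cover every district at build cost 9 + 7 = 16.
Any cover uses at least 2 transmitter sites; among all covering selections none totals below 16.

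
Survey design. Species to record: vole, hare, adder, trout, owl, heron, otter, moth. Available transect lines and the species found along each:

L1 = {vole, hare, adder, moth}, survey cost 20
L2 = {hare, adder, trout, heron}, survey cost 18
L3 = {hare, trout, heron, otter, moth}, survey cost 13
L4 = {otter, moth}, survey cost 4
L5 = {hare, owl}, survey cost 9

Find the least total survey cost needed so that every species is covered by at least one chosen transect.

42

L1, L3, L5 cover every species at survey cost 20 + 13 + 9 = 42.
Any cover uses at least 3 transects; among all covering selections none totals below 42.
Greedy by coverage-per-survey cost would pick L4, L3, L5, L1 for 46 — worse than the optimum 42.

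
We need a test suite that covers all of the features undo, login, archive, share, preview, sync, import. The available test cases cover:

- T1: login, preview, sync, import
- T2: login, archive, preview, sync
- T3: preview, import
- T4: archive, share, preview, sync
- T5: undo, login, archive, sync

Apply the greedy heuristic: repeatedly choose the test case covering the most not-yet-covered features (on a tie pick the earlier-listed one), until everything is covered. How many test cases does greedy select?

3

Pick 1: T1 covers 4 new features (login, preview, sync, import).
Pick 2: T4 covers 2 new features (archive, share).
Pick 3: T5 covers 1 new features (undo).
Greedy uses 3 test cases.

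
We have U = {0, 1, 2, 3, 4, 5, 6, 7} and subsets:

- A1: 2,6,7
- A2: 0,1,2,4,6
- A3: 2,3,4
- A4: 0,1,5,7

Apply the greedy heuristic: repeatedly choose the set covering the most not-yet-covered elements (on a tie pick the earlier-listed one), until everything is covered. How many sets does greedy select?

3

Pick 1: A2 covers 5 new elements (0, 1, 2, 4, 6).
Pick 2: A4 covers 2 new elements (5, 7).
Pick 3: A3 covers 1 new elements (3).
Greedy uses 3 sets.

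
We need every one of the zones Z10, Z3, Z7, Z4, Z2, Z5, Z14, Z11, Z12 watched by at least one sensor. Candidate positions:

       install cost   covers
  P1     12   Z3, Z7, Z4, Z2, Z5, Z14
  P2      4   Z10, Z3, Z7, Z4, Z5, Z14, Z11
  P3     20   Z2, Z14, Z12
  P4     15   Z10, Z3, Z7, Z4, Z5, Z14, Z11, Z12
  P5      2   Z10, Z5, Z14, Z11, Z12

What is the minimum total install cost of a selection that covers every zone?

P1, P5 cover every zone at install cost 12 + 2 = 14.
Any cover uses at least 2 sensor positions; among all covering selections none totals below 14.
Greedy by coverage-per-install cost would pick P5, P2, P1 for 18 — worse than the optimum 14.

14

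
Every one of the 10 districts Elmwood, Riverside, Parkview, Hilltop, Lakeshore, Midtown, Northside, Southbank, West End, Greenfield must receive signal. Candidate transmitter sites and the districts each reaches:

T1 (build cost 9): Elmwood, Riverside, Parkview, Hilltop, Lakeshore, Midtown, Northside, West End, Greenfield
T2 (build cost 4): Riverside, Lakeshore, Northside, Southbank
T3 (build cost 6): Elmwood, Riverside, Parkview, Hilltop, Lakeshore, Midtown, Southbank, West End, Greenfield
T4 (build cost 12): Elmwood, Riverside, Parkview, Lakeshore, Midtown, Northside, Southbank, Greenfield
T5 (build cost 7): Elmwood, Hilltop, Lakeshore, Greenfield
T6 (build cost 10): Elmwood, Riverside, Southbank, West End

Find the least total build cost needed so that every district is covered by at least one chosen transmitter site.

10

T2, T3 cover every district at build cost 4 + 6 = 10.
Any cover uses at least 2 transmitter sites; among all covering selections none totals below 10.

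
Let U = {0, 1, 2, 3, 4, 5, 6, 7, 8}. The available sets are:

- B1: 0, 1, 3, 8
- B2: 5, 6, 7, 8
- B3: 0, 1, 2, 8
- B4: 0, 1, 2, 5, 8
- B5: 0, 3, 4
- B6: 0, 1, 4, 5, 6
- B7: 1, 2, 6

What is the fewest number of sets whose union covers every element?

B2, B3, B5 together cover {0, 1, 2, 3, 4, 5, 6, 7, 8} — every element.
No 2 of the 7 sets cover everything (all 21 pairs fall short), so 3 is minimum.

3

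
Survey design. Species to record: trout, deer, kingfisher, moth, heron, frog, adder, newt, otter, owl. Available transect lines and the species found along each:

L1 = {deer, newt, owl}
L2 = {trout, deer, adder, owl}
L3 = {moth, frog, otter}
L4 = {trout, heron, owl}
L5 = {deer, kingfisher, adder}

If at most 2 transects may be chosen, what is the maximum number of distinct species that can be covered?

7

Choosing L2, L3 covers {trout, deer, moth, frog, adder, otter, owl} — 7 species.
No choice of 2 transects does better; here kingfisher, heron, newt are left uncovered.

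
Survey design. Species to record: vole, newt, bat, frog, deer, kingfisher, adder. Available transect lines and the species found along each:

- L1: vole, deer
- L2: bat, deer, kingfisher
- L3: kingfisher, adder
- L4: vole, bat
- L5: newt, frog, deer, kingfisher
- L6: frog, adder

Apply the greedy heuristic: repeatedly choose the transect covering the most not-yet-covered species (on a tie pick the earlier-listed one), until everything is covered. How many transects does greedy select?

Pick 1: L5 covers 4 new species (newt, frog, deer, kingfisher).
Pick 2: L4 covers 2 new species (vole, bat).
Pick 3: L3 covers 1 new species (adder).
Greedy uses 3 transects.

3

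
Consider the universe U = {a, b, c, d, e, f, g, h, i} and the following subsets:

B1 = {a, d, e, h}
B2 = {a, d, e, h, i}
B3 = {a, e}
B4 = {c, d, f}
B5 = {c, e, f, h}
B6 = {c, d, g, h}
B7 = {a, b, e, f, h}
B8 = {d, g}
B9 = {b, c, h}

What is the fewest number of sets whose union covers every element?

3

B2, B6, B7 together cover {a, b, c, d, e, f, g, h, i} — every element.
No 2 of the 9 sets cover everything (all 36 pairs fall short), so 3 is minimum.
Greedy (largest uncovered first) would take B2, B4, B6, B7 — 4 sets — but 3 suffice.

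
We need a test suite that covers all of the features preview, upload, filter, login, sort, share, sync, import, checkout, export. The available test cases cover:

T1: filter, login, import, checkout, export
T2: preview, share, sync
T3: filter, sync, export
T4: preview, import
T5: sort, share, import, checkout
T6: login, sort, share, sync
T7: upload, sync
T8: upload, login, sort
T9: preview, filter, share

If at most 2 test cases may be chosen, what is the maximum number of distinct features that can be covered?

Choosing T1, T2 covers {preview, filter, login, share, sync, import, checkout, export} — 8 features.
No choice of 2 test cases does better; here upload, sort are left uncovered.

8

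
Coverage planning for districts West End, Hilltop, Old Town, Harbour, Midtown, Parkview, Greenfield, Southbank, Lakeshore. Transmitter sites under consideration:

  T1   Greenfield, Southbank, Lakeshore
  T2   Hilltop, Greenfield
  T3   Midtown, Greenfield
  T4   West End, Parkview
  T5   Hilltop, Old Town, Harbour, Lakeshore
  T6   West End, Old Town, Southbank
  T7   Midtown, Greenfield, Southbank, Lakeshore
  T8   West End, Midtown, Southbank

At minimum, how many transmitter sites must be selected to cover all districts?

T4, T5, T7 together cover {West End, Hilltop, Old Town, Harbour, Midtown, Parkview, Greenfield, Southbank, Lakeshore} — every district.
No 2 of the 8 transmitter sites cover everything (all 28 pairs fall short), so 3 is minimum.

3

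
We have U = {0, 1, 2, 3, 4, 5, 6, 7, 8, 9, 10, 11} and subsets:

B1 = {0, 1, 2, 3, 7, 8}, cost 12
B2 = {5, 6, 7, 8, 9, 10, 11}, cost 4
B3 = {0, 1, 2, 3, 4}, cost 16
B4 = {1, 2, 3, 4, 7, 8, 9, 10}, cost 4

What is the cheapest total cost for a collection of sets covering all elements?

20

B2, B3 cover every element at cost 4 + 16 = 20.
Any cover uses at least 2 sets; among all covering selections none totals below 20.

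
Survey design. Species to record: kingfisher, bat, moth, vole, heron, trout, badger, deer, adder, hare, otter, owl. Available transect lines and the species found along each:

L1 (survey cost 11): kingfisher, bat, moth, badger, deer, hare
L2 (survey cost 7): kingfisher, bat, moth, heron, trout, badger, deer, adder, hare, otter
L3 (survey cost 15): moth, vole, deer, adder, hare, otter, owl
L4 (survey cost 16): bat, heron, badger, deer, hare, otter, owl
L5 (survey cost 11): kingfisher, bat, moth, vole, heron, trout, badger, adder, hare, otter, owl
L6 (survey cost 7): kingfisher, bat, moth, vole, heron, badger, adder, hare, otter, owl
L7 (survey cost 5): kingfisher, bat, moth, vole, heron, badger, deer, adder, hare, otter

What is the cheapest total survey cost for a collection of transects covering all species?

14

L2, L6 cover every species at survey cost 7 + 7 = 14.
Any cover uses at least 2 transects; among all covering selections none totals below 14.
Greedy by coverage-per-survey cost would pick L7, L5 for 16 — worse than the optimum 14.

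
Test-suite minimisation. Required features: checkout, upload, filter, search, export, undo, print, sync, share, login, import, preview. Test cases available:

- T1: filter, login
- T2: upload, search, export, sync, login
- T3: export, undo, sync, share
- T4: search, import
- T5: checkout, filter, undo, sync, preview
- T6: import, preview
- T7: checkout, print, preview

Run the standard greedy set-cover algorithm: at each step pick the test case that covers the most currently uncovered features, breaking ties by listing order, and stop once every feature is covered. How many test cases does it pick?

5

Pick 1: T2 covers 5 new features (upload, search, export, sync, login).
Pick 2: T5 covers 4 new features (checkout, filter, undo, preview).
Pick 3: T3 covers 1 new features (share).
Pick 4: T4 covers 1 new features (import).
Pick 5: T7 covers 1 new features (print).
Greedy uses 5 test cases.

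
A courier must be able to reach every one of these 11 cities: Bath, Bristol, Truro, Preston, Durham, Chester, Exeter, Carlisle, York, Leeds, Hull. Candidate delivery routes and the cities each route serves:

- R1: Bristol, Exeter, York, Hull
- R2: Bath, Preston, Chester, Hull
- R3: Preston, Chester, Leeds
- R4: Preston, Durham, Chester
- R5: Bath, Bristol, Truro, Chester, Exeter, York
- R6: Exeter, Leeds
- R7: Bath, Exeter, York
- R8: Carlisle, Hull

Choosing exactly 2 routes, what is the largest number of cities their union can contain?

8

Choosing R2, R5 covers {Bath, Bristol, Truro, Preston, Chester, Exeter, York, Hull} — 8 cities.
No choice of 2 routes does better; here Durham, Carlisle, Leeds are left uncovered.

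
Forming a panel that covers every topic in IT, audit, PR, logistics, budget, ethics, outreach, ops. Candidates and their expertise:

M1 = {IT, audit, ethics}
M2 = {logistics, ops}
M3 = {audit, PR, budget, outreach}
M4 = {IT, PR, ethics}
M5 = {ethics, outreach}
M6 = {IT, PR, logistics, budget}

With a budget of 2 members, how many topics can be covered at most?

Choosing M1, M3 covers {IT, audit, PR, budget, ethics, outreach} — 6 topics.
No choice of 2 members does better; here logistics, ops are left uncovered.

6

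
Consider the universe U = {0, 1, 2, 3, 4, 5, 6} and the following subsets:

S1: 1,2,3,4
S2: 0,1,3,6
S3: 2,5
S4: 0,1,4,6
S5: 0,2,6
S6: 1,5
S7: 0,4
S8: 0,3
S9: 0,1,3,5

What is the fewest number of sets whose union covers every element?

3

S1, S2, S3 together cover {0, 1, 2, 3, 4, 5, 6} — every element.
No 2 of the 9 sets cover everything (all 36 pairs fall short), so 3 is minimum.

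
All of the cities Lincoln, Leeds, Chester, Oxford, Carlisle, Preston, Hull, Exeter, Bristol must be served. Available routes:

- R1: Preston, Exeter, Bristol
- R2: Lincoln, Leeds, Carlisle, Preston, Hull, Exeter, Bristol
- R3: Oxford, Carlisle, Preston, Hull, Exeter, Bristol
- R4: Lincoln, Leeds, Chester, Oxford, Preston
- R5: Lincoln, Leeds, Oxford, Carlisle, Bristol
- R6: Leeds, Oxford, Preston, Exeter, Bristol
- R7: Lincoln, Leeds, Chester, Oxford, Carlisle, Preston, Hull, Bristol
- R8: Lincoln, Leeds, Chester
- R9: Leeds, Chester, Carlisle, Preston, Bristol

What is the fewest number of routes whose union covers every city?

R1, R7 together cover {Lincoln, Leeds, Chester, Oxford, Carlisle, Preston, Hull, Exeter, Bristol} — every city.
No single route contains all 9 cities, so 2 is optimal.

2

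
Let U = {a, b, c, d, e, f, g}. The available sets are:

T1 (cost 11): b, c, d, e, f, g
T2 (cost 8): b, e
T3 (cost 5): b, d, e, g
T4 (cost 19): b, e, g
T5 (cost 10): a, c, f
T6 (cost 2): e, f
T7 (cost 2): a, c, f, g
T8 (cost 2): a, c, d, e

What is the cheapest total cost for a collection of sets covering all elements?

7

T3, T7 cover every element at cost 5 + 2 = 7.
Any cover uses at least 2 sets; among all covering selections none totals below 7.
Greedy by coverage-per-cost would pick T7, T8, T3 for 9 — worse than the optimum 7.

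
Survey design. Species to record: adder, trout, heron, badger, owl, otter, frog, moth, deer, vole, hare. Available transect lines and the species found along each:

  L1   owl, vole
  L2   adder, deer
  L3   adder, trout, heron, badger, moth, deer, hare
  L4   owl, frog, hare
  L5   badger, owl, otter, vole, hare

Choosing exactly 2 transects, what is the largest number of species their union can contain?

10

Choosing L3, L5 covers {adder, trout, heron, badger, owl, otter, moth, deer, vole, hare} — 10 species.
No choice of 2 transects does better; here frog is left uncovered.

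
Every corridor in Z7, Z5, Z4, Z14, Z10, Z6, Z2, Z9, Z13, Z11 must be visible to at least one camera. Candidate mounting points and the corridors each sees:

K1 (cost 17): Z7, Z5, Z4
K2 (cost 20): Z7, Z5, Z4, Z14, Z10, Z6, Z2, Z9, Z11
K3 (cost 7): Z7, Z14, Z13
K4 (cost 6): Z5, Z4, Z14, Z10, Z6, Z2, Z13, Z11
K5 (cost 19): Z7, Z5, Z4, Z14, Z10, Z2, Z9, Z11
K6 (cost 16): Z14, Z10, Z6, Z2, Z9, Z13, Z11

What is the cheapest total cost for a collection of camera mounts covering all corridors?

K4, K5 cover every corridor at cost 6 + 19 = 25.
Any cover uses at least 2 camera mounts; among all covering selections none totals below 25.

25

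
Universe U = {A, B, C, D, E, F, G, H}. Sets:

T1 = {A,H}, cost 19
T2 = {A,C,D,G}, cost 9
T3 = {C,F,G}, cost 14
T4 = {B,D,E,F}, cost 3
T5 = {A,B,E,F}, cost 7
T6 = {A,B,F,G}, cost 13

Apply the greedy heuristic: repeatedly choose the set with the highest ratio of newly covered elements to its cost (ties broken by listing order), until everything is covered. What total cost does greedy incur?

31

Pick 1: T4 adds 4 new (B, D, E, F) at cost 3 (ratio 4/3).
Pick 2: T2 adds 3 new (A, C, G) at cost 9 (ratio 3/9).
Pick 3: T1 adds 1 new (H) at cost 19 (ratio 1/19).
Greedy total cost: 3 + 9 + 19 = 31.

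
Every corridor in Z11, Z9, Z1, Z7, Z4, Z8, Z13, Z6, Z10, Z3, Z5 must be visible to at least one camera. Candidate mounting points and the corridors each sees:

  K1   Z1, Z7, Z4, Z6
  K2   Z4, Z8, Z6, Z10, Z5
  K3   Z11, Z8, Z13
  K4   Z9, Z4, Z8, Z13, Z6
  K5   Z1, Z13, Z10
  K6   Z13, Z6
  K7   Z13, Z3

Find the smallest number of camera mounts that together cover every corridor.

K1, K2, K3, K4, K7 together cover {Z11, Z9, Z1, Z7, Z4, Z8, Z13, Z6, Z10, Z3, Z5} — every corridor.
No 4 of the 7 camera mounts cover everything (all 35 size-4 selections fall short), so 5 is minimum.

5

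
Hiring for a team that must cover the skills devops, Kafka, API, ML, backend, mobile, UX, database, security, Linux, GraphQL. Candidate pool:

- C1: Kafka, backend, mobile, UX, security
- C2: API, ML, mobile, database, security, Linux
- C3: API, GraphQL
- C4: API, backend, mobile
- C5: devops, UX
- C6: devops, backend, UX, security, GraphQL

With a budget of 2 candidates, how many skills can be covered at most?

Choosing C2, C6 covers {devops, API, ML, backend, mobile, UX, database, security, Linux, GraphQL} — 10 skills.
No choice of 2 candidates does better; here Kafka is left uncovered.

10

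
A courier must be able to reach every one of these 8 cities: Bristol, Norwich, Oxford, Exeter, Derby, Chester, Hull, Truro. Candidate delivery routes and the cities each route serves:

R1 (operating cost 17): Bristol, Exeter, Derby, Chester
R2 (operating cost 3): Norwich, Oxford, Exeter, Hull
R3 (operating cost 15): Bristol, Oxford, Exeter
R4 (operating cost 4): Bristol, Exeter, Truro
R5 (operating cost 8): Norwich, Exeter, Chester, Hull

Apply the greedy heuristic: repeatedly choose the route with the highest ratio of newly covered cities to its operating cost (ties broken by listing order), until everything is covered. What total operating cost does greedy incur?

32

Pick 1: R2 adds 4 new (Norwich, Oxford, Exeter, Hull) at operating cost 3 (ratio 4/3).
Pick 2: R4 adds 2 new (Bristol, Truro) at operating cost 4 (ratio 2/4).
Pick 3: R5 adds 1 new (Chester) at operating cost 8 (ratio 1/8).
Pick 4: R1 adds 1 new (Derby) at operating cost 17 (ratio 1/17).
Greedy total operating cost: 3 + 4 + 8 + 17 = 32. (The true optimum is 24, so greedy overshoots here.)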